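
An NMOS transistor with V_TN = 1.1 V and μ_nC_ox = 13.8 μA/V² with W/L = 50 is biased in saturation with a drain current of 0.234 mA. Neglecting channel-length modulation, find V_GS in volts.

k_n = μ_nC_ox · (W/L) = 0.69 mA/V².
In saturation I_D = ½ k_n (V_GS − V_TN)², so V_GS − V_TN = √(2 I_D / k_n) = √(2 × 0.234 / 0.69) = 0.824 V.
V_GS = 1.1 + 0.824 = 1.92 V.

V_GS = 1.92 V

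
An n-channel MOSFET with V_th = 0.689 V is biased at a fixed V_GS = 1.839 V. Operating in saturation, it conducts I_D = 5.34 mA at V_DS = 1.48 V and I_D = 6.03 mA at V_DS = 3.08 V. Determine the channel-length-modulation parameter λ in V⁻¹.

With V_GS fixed, I_D ∝ (1 + λ V_DS) in saturation, so I_D2/I_D1 = (1 + λ V_DS2)/(1 + λ V_DS1).
6.03/5.34 = 1.129 = (1 + 3.08 λ)/(1 + 1.48 λ).
Solving: λ (I_D1 V_DS2 − I_D2 V_DS1) = I_D2 − I_D1, so λ = (6.03 − 5.34) / (5.34 × 3.08 − 6.03 × 1.48) = 0.69 / 7.52 = 0.0917 V⁻¹.

λ = 0.0917 V⁻¹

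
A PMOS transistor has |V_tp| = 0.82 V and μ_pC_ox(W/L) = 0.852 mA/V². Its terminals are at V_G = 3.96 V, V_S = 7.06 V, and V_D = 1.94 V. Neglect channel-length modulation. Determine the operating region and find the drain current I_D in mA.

V_SG = V_S − V_G = 7.06 − 3.96 = 3.1 V; V_SD = V_S − V_D = 7.06 − 1.94 = 5.12 V.
V_ov = V_SG − |V_tp| = 3.1 − 0.82 = 2.28 V.
Since V_SD = 5.12 V ≥ V_ov = 2.28 V, the device is in saturation.
I_D = ½ k_p V_ov² = 0.5 × 0.852 × 2.28² = 2.21 mA.

Saturation; I_D = 2.21 mA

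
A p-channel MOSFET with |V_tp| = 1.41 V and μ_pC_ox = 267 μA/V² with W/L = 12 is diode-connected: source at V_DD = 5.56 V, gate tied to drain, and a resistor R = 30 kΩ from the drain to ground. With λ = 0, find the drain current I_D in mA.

With gate tied to drain, V_SG = V_SD ≥ V_SG − |V_tp|, so the device is in saturation.
k_p = μ_pC_ox · (W/L) = 3.204 mA/V².
KCL at the drain: ½ k_p (V_SG − |V_tp|)² = (V_DD − V_SG)/R.
Let x = V_SG − 1.41. Then 48.1 x² + x − 4.15 = 0, giving x = 0.284 V (positive root), so V_SG = 1.69 V.
I_D = (V_DD − V_SG)/R = (5.56 − 1.69) / 30 = 0.129 mA.

I_D = 0.129 mA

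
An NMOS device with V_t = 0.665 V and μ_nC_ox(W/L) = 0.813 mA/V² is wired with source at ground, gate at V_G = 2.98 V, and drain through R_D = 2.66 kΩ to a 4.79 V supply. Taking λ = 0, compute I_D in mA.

I_D = 1.44 mA

V_GS = V_G = 2.98 V, so V_ov = 2.98 − 0.665 = 2.31 V.
Assume saturation: I_D = ½ k_n V_ov² = 0.5 × 0.813 × 2.31² = 2.18 mA, giving V_DS = V_DD − I_D R_D = 4.79 − 2.18 × 2.66 = -1 V.
But -1 V < V_ov = 2.31 V, so the device is actually in triode.
In triode I_D = k_n[V_ov V_DS − ½ V_DS²] and I_D = (V_DD − V_DS)/R_D. Equating: 1.08 V_DS² − 6.006 V_DS + 4.79 = 0, giving V_DS = 0.965 V (the root below V_ov).
I_D = (4.79 − 0.965) / 2.66 = 1.44 mA.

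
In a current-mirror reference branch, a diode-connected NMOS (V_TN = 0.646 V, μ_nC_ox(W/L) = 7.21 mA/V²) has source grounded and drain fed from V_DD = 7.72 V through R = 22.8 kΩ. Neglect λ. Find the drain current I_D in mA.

With gate tied to drain, V_GS = V_DS ≥ V_GS − V_TN, so the device is in saturation.
KCL at the drain: ½ k_n (V_GS − V_TN)² = (V_DD − V_GS)/R.
Let x = V_GS − 0.646. Then 82.2 x² + x − 7.074 = 0, giving x = 0.287 V (positive root), so V_GS = 0.933 V.
I_D = (V_DD − V_GS)/R = (7.72 − 0.933) / 22.8 = 0.298 mA.

I_D = 0.298 mA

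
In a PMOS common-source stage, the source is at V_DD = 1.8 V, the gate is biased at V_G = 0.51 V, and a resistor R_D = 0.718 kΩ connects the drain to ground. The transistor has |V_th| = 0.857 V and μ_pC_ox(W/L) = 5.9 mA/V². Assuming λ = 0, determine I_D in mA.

I_D = 0.553 mA

V_SG = V_DD − V_G = 1.8 − 0.51 = 1.29 V, so V_ov = 1.29 − 0.857 = 0.433 V.
Assume saturation: I_D = ½ k_p V_ov² = 0.5 × 5.9 × 0.433² = 0.553 mA, giving V_SD = V_DD − I_D R_D = 1.8 − 0.553 × 0.718 = 1.4 V.
V_SD = 1.4 V ≥ V_ov = 0.433 V, confirming saturation.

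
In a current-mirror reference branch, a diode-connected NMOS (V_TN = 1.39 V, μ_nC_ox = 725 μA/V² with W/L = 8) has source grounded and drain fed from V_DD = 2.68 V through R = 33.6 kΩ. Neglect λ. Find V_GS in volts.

V_GS = 1.50 V

With gate tied to drain, V_GS = V_DS ≥ V_GS − V_TN, so the device is in saturation.
k_n = μ_nC_ox · (W/L) = 5.8 mA/V².
KCL at the drain: ½ k_n (V_GS − V_TN)² = (V_DD − V_GS)/R.
Let x = V_GS − 1.39. Then 97.4 x² + x − 1.29 = 0, giving x = 0.11 V (positive root), so V_GS = 1.5 V.
I_D = (V_DD − V_GS)/R = (2.68 − 1.5) / 33.6 = 0.0351 mA.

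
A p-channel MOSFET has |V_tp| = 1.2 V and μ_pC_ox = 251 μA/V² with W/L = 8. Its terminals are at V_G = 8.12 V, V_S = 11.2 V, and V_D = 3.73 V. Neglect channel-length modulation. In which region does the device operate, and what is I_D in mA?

V_SG = V_S − V_G = 11.2 − 8.12 = 3.08 V; V_SD = V_S − V_D = 11.2 − 3.73 = 7.47 V.
k_p = μ_pC_ox · (W/L) = 2.008 mA/V².
V_ov = V_SG − |V_tp| = 3.08 − 1.2 = 1.88 V.
Since V_SD = 7.47 V ≥ V_ov = 1.88 V, the device is in saturation.
I_D = ½ k_p V_ov² = 0.5 × 2.008 × 1.88² = 3.55 mA.

Saturation; I_D = 3.55 mA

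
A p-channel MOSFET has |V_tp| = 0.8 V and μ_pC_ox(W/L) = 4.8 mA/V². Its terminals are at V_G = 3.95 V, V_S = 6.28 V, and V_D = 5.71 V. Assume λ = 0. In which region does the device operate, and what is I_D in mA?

Triode; I_D = 3.41 mA

V_SG = V_S − V_G = 6.28 − 3.95 = 2.33 V; V_SD = V_S − V_D = 6.28 − 5.71 = 0.57 V.
V_ov = V_SG − |V_tp| = 2.33 − 0.8 = 1.53 V.
Since V_SD = 0.57 V < V_ov = 1.53 V, the device is in the triode region.
I_D = k_p [V_ov · V_SD − ½ V_SD²] = 4.8 × [1.53 × 0.57 − 0.5 × 0.57²] = 3.41 mA.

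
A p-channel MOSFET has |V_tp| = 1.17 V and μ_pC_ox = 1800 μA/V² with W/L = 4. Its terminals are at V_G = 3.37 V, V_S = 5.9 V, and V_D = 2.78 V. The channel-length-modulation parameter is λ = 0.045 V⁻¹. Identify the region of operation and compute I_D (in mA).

V_SG = V_S − V_G = 5.9 − 3.37 = 2.53 V; V_SD = V_S − V_D = 5.9 − 2.78 = 3.12 V.
k_p = μ_pC_ox · (W/L) = 7.2 mA/V².
V_ov = V_SG − |V_tp| = 2.53 − 1.17 = 1.36 V.
Since V_SD = 3.12 V ≥ V_ov = 1.36 V, the device is in saturation.
I_D = ½ k_p V_ov² (1 + λ V_SD) = 0.5 × 7.2 × 1.36² × (1 + 0.045 × 3.12) = 7.59 mA.

Saturation; I_D = 7.59 mA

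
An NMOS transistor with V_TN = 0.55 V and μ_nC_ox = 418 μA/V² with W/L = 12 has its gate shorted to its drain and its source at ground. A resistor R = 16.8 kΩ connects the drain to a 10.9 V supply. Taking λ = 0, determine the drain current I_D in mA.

With gate tied to drain, V_GS = V_DS ≥ V_GS − V_TN, so the device is in saturation.
k_n = μ_nC_ox · (W/L) = 5.016 mA/V².
KCL at the drain: ½ k_n (V_GS − V_TN)² = (V_DD − V_GS)/R.
Let x = V_GS − 0.55. Then 42.1 x² + x − 10.35 = 0, giving x = 0.484 V (positive root), so V_GS = 1.03 V.
I_D = (V_DD − V_GS)/R = (10.9 − 1.03) / 16.8 = 0.587 mA.

I_D = 0.587 mA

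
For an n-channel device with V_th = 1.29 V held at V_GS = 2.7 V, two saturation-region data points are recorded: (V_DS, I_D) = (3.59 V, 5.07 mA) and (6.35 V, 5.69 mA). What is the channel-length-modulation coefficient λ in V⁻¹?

With V_GS fixed, I_D ∝ (1 + λ V_DS) in saturation, so I_D2/I_D1 = (1 + λ V_DS2)/(1 + λ V_DS1).
5.69/5.07 = 1.122 = (1 + 6.35 λ)/(1 + 3.59 λ).
Solving: λ (I_D1 V_DS2 − I_D2 V_DS1) = I_D2 − I_D1, so λ = (5.69 − 5.07) / (5.07 × 6.35 − 5.69 × 3.59) = 0.62 / 11.8 = 0.0527 V⁻¹.

λ = 0.0527 V⁻¹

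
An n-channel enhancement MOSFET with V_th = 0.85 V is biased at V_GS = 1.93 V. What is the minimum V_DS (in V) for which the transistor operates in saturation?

V_DS,sat = 1.08 V

The boundary between triode and saturation is V_DS = V_GS − V_th = V_ov.
V_ov = 1.93 − 0.85 = 1.08 V.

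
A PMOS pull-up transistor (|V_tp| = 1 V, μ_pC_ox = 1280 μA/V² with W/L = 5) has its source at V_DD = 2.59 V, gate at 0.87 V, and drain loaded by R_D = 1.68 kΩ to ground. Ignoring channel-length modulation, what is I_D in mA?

I_D = 1.31 mA

V_SG = V_DD − V_G = 2.59 − 0.87 = 1.72 V, so V_ov = 1.72 − 1 = 0.72 V.
k_p = μ_pC_ox · (W/L) = 6.4 mA/V².
Assume saturation: I_D = ½ k_p V_ov² = 0.5 × 6.4 × 0.72² = 1.66 mA, giving V_SD = V_DD − I_D R_D = 2.59 − 1.66 × 1.68 = -0.197 V.
But -0.197 V < V_ov = 0.72 V, so the device is actually in triode.
In triode I_D = k_p[V_ov V_SD − ½ V_SD²] and I_D = (V_DD − V_SD)/R_D. Equating: 5.38 V_SD² − 8.741 V_SD + 2.59 = 0, giving V_SD = 0.39 V (the root below V_ov).
I_D = (2.59 − 0.39) / 1.68 = 1.31 mA.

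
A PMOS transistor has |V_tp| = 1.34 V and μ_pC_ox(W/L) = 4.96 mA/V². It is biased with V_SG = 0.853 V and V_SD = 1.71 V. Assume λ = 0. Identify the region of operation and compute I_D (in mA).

V_SG = 0.853 V < |V_tp| = 1.34 V, so the transistor is in cutoff.

Cutoff; I_D = 0 mA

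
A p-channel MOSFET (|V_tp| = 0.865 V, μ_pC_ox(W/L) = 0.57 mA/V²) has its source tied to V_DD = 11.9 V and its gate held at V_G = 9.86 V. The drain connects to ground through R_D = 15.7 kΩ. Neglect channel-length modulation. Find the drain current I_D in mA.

I_D = 0.393 mA

V_SG = V_DD − V_G = 11.9 − 9.86 = 2.04 V, so V_ov = 2.04 − 0.865 = 1.18 V.
Assume saturation: I_D = ½ k_p V_ov² = 0.5 × 0.57 × 1.18² = 0.393 mA, giving V_SD = V_DD − I_D R_D = 11.9 − 0.393 × 15.7 = 5.72 V.
V_SD = 5.72 V ≥ V_ov = 1.18 V, confirming saturation.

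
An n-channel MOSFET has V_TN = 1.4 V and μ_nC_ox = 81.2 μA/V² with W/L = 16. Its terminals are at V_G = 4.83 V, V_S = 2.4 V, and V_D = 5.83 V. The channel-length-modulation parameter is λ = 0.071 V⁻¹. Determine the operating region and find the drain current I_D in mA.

Saturation; I_D = 0.857 mA

V_GS = V_G − V_S = 4.83 − 2.4 = 2.43 V; V_DS = V_D − V_S = 5.83 − 2.4 = 3.43 V.
k_n = μ_nC_ox · (W/L) = 1.299 mA/V².
V_ov = V_GS − V_TN = 2.43 − 1.4 = 1.03 V.
Since V_DS = 3.43 V ≥ V_ov = 1.03 V, the device is in saturation.
I_D = ½ k_n V_ov² (1 + λ V_DS) = 0.5 × 1.299 × 1.03² × (1 + 0.071 × 3.43) = 0.857 mA.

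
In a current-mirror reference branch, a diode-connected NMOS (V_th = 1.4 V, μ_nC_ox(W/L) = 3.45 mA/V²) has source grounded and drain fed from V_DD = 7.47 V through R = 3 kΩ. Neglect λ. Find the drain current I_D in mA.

I_D = 1.69 mA

With gate tied to drain, V_GS = V_DS ≥ V_GS − V_th, so the device is in saturation.
KCL at the drain: ½ k_n (V_GS − V_th)² = (V_DD − V_GS)/R.
Let x = V_GS − 1.4. Then 5.18 x² + x − 6.07 = 0, giving x = 0.991 V (positive root), so V_GS = 2.39 V.
I_D = (V_DD − V_GS)/R = (7.47 − 2.39) / 3 = 1.69 mA.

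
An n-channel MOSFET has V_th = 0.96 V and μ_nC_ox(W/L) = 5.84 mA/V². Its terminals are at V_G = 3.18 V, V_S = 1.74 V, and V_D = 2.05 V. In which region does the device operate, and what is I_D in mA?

V_GS = V_G − V_S = 3.18 − 1.74 = 1.44 V; V_DS = V_D − V_S = 2.05 − 1.74 = 0.31 V.
V_ov = V_GS − V_th = 1.44 − 0.96 = 0.48 V.
Since V_DS = 0.31 V < V_ov = 0.48 V, the device is in the triode region.
I_D = k_n [V_ov · V_DS − ½ V_DS²] = 5.84 × [0.48 × 0.31 − 0.5 × 0.31²] = 0.588 mA.

Triode; I_D = 0.588 mA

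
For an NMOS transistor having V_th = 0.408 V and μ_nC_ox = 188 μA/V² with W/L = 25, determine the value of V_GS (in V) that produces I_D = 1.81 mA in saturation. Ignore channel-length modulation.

V_GS = 1.29 V

k_n = μ_nC_ox · (W/L) = 4.7 mA/V².
In saturation I_D = ½ k_n (V_GS − V_th)², so V_GS − V_th = √(2 I_D / k_n) = √(2 × 1.81 / 4.7) = 0.878 V.
V_GS = 0.408 + 0.878 = 1.29 V.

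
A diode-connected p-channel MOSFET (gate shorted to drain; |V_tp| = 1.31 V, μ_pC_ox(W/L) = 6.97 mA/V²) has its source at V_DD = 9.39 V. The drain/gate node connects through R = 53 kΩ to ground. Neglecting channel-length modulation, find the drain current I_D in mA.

I_D = 0.149 mA

With gate tied to drain, V_SG = V_SD ≥ V_SG − |V_tp|, so the device is in saturation.
KCL at the drain: ½ k_p (V_SG − |V_tp|)² = (V_DD − V_SG)/R.
Let x = V_SG − 1.31. Then 185 x² + x − 8.08 = 0, giving x = 0.206 V (positive root), so V_SG = 1.52 V.
I_D = (V_DD − V_SG)/R = (9.39 − 1.52) / 53 = 0.149 mA.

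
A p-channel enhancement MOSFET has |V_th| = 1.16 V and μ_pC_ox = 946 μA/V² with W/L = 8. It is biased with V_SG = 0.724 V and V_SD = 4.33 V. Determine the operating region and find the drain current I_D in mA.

Cutoff; I_D = 0 mA

V_SG = 0.724 V < |V_th| = 1.16 V, so the transistor is in cutoff.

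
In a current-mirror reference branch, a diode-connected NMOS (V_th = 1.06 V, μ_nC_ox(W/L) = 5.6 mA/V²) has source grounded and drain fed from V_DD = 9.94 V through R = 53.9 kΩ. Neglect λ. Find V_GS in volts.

With gate tied to drain, V_GS = V_DS ≥ V_GS − V_th, so the device is in saturation.
KCL at the drain: ½ k_n (V_GS − V_th)² = (V_DD − V_GS)/R.
Let x = V_GS − 1.06. Then 151 x² + x − 8.88 = 0, giving x = 0.239 V (positive root), so V_GS = 1.3 V.
I_D = (V_DD − V_GS)/R = (9.94 − 1.3) / 53.9 = 0.16 mA.

V_GS = 1.30 V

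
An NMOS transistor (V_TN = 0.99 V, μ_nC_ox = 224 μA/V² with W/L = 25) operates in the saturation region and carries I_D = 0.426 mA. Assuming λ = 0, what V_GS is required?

k_n = μ_nC_ox · (W/L) = 5.6 mA/V².
In saturation I_D = ½ k_n (V_GS − V_TN)², so V_GS − V_TN = √(2 I_D / k_n) = √(2 × 0.426 / 5.6) = 0.39 V.
V_GS = 0.99 + 0.39 = 1.38 V.

V_GS = 1.38 V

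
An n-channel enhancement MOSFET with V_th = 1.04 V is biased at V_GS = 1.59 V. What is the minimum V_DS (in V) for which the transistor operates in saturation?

The boundary between triode and saturation is V_DS = V_GS − V_th = V_ov.
V_ov = 1.59 − 1.04 = 0.55 V.

V_DS,sat = 0.550 V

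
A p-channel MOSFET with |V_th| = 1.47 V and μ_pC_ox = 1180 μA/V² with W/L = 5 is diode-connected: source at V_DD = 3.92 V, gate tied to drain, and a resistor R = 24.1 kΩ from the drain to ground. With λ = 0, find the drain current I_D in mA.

With gate tied to drain, V_SG = V_SD ≥ V_SG − |V_th|, so the device is in saturation.
k_p = μ_pC_ox · (W/L) = 5.9 mA/V².
KCL at the drain: ½ k_p (V_SG − |V_th|)² = (V_DD − V_SG)/R.
Let x = V_SG − 1.47. Then 71.1 x² + x − 2.45 = 0, giving x = 0.179 V (positive root), so V_SG = 1.65 V.
I_D = (V_DD − V_SG)/R = (3.92 − 1.65) / 24.1 = 0.0942 mA.

I_D = 0.0942 mA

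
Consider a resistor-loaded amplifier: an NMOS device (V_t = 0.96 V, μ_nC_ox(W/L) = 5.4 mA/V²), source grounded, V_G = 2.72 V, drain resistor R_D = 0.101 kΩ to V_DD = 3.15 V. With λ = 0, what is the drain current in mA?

I_D = 8.36 mA

V_GS = V_G = 2.72 V, so V_ov = 2.72 − 0.96 = 1.76 V.
Assume saturation: I_D = ½ k_n V_ov² = 0.5 × 5.4 × 1.76² = 8.36 mA, giving V_DS = V_DD − I_D R_D = 3.15 − 8.36 × 0.101 = 2.31 V.
V_DS = 2.31 V ≥ V_ov = 1.76 V, confirming saturation.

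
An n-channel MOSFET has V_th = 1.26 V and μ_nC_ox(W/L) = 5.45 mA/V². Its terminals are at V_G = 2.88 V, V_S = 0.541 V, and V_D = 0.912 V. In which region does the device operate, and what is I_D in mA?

Triode; I_D = 1.81 mA

V_GS = V_G − V_S = 2.88 − 0.541 = 2.34 V; V_DS = V_D − V_S = 0.912 − 0.541 = 0.371 V.
V_ov = V_GS − V_th = 2.34 − 1.26 = 1.08 V.
Since V_DS = 0.371 V < V_ov = 1.08 V, the device is in the triode region.
I_D = k_n [V_ov · V_DS − ½ V_DS²] = 5.45 × [1.08 × 0.371 − 0.5 × 0.371²] = 1.81 mA.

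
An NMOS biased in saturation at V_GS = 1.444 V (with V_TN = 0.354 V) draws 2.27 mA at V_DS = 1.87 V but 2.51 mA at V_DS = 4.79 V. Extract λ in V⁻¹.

λ = 0.0388 V⁻¹

With V_GS fixed, I_D ∝ (1 + λ V_DS) in saturation, so I_D2/I_D1 = (1 + λ V_DS2)/(1 + λ V_DS1).
2.51/2.27 = 1.106 = (1 + 4.79 λ)/(1 + 1.87 λ).
Solving: λ (I_D1 V_DS2 − I_D2 V_DS1) = I_D2 − I_D1, so λ = (2.51 − 2.27) / (2.27 × 4.79 − 2.51 × 1.87) = 0.24 / 6.18 = 0.0388 V⁻¹.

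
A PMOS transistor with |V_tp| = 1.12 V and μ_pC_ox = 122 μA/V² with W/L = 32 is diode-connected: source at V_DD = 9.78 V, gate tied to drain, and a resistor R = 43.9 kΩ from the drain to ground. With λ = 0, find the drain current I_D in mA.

With gate tied to drain, V_SG = V_SD ≥ V_SG − |V_tp|, so the device is in saturation.
k_p = μ_pC_ox · (W/L) = 3.904 mA/V².
KCL at the drain: ½ k_p (V_SG − |V_tp|)² = (V_DD − V_SG)/R.
Let x = V_SG − 1.12. Then 85.7 x² + x − 8.66 = 0, giving x = 0.312 V (positive root), so V_SG = 1.43 V.
I_D = (V_DD − V_SG)/R = (9.78 − 1.43) / 43.9 = 0.19 mA.

I_D = 0.190 mA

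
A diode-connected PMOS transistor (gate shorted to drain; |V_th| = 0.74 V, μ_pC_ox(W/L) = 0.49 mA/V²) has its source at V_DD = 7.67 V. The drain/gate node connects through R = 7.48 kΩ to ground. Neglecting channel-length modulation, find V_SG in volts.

V_SG = 2.43 V

With gate tied to drain, V_SG = V_SD ≥ V_SG − |V_th|, so the device is in saturation.
KCL at the drain: ½ k_p (V_SG − |V_th|)² = (V_DD − V_SG)/R.
Let x = V_SG − 0.74. Then 1.83 x² + x − 6.93 = 0, giving x = 1.69 V (positive root), so V_SG = 2.43 V.
I_D = (V_DD − V_SG)/R = (7.67 − 2.43) / 7.48 = 0.7 mA.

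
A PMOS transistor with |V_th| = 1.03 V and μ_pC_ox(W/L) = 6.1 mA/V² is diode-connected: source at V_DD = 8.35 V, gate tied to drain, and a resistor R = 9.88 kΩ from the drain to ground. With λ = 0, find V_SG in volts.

With gate tied to drain, V_SG = V_SD ≥ V_SG − |V_th|, so the device is in saturation.
KCL at the drain: ½ k_p (V_SG − |V_th|)² = (V_DD − V_SG)/R.
Let x = V_SG − 1.03. Then 30.1 x² + x − 7.32 = 0, giving x = 0.477 V (positive root), so V_SG = 1.51 V.
I_D = (V_DD − V_SG)/R = (8.35 − 1.51) / 9.88 = 0.693 mA.

V_SG = 1.51 V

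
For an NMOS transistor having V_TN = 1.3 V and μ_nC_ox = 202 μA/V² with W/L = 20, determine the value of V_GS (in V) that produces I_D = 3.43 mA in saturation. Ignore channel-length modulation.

k_n = μ_nC_ox · (W/L) = 4.04 mA/V².
In saturation I_D = ½ k_n (V_GS − V_TN)², so V_GS − V_TN = √(2 I_D / k_n) = √(2 × 3.43 / 4.04) = 1.3 V.
V_GS = 1.3 + 1.3 = 2.6 V.

V_GS = 2.60 V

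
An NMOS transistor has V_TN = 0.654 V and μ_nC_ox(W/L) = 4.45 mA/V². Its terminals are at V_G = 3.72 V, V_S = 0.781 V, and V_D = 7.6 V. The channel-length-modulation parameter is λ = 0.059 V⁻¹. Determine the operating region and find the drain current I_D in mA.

Saturation; I_D = 16.3 mA

V_GS = V_G − V_S = 3.72 − 0.781 = 2.94 V; V_DS = V_D − V_S = 7.6 − 0.781 = 6.82 V.
V_ov = V_GS − V_TN = 2.94 − 0.654 = 2.29 V.
Since V_DS = 6.82 V ≥ V_ov = 2.29 V, the device is in saturation.
I_D = ½ k_n V_ov² (1 + λ V_DS) = 0.5 × 4.45 × 2.29² × (1 + 0.059 × 6.82) = 16.3 mA.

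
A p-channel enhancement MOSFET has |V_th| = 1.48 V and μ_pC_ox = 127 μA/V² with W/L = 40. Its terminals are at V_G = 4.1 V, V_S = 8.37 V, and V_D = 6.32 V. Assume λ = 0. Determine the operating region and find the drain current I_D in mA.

V_SG = V_S − V_G = 8.37 − 4.1 = 4.27 V; V_SD = V_S − V_D = 8.37 − 6.32 = 2.05 V.
k_p = μ_pC_ox · (W/L) = 5.08 mA/V².
V_ov = V_SG − |V_th| = 4.27 − 1.48 = 2.79 V.
Since V_SD = 2.05 V < V_ov = 2.79 V, the device is in the triode region.
I_D = k_p [V_ov · V_SD − ½ V_SD²] = 5.08 × [2.79 × 2.05 − 0.5 × 2.05²] = 18.4 mA.

Triode; I_D = 18.4 mA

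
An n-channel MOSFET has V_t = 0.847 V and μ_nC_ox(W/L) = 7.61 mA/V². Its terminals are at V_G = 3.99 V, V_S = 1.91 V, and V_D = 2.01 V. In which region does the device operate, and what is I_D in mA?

Triode; I_D = 0.900 mA

V_GS = V_G − V_S = 3.99 − 1.91 = 2.08 V; V_DS = V_D − V_S = 2.01 − 1.91 = 0.1 V.
V_ov = V_GS − V_t = 2.08 − 0.847 = 1.23 V.
Since V_DS = 0.1 V < V_ov = 1.23 V, the device is in the triode region.
I_D = k_n [V_ov · V_DS − ½ V_DS²] = 7.61 × [1.23 × 0.1 − 0.5 × 0.1²] = 0.9 mA.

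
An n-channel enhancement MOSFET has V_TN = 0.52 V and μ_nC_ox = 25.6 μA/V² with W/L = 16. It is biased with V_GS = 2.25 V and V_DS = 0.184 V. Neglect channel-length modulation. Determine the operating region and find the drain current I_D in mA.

Triode; I_D = 0.123 mA

k_n = μ_nC_ox · (W/L) = 0.4096 mA/V².
V_ov = V_GS − V_TN = 2.25 − 0.52 = 1.73 V.
Since V_DS = 0.184 V < V_ov = 1.73 V, the device is in the triode region.
I_D = k_n [V_ov · V_DS − ½ V_DS²] = 0.4096 × [1.73 × 0.184 − 0.5 × 0.184²] = 0.123 mA.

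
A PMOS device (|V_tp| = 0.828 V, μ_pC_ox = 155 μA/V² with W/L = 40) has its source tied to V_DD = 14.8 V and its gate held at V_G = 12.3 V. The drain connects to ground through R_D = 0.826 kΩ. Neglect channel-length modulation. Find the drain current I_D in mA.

V_SG = V_DD − V_G = 14.8 − 12.3 = 2.5 V, so V_ov = 2.5 − 0.828 = 1.67 V.
k_p = μ_pC_ox · (W/L) = 6.2 mA/V².
Assume saturation: I_D = ½ k_p V_ov² = 0.5 × 6.2 × 1.67² = 8.67 mA, giving V_SD = V_DD − I_D R_D = 14.8 − 8.67 × 0.826 = 7.64 V.
V_SD = 7.64 V ≥ V_ov = 1.67 V, confirming saturation.

I_D = 8.67 mA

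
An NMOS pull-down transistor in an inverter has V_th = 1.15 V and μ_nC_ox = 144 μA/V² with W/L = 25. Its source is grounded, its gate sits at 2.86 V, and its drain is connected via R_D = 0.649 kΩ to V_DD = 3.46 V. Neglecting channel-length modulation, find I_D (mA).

I_D = 3.99 mA

V_GS = V_G = 2.86 V, so V_ov = 2.86 − 1.15 = 1.71 V.
k_n = μ_nC_ox · (W/L) = 3.6 mA/V².
Assume saturation: I_D = ½ k_n V_ov² = 0.5 × 3.6 × 1.71² = 5.26 mA, giving V_DS = V_DD − I_D R_D = 3.46 − 5.26 × 0.649 = 0.0441 V.
But 0.0441 V < V_ov = 1.71 V, so the device is actually in triode.
In triode I_D = k_n[V_ov V_DS − ½ V_DS²] and I_D = (V_DD − V_DS)/R_D. Equating: 1.17 V_DS² − 4.995 V_DS + 3.46 = 0, giving V_DS = 0.869 V (the root below V_ov).
I_D = (3.46 − 0.869) / 0.649 = 3.99 mA.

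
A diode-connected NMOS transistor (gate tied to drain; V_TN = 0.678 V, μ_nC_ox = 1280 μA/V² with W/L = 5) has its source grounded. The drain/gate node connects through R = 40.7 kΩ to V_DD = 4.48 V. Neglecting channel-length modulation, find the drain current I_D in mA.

With gate tied to drain, V_GS = V_DS ≥ V_GS − V_TN, so the device is in saturation.
k_n = μ_nC_ox · (W/L) = 6.4 mA/V².
KCL at the drain: ½ k_n (V_GS − V_TN)² = (V_DD − V_GS)/R.
Let x = V_GS − 0.678. Then 130 x² + x − 3.802 = 0, giving x = 0.167 V (positive root), so V_GS = 0.845 V.
I_D = (V_DD − V_GS)/R = (4.48 − 0.845) / 40.7 = 0.0893 mA.

I_D = 0.0893 mA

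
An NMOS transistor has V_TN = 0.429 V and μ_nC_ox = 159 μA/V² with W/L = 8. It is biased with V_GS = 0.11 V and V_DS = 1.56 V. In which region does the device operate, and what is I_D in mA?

V_GS = 0.11 V < V_TN = 0.429 V, so the transistor is in cutoff.

Cutoff; I_D = 0 mA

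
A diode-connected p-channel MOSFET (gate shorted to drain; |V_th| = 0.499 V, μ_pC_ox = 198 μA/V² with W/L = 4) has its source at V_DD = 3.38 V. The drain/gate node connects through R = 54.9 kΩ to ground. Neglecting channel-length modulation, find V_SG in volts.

With gate tied to drain, V_SG = V_SD ≥ V_SG − |V_th|, so the device is in saturation.
k_p = μ_pC_ox · (W/L) = 0.792 mA/V².
KCL at the drain: ½ k_p (V_SG − |V_th|)² = (V_DD − V_SG)/R.
Let x = V_SG − 0.499. Then 21.7 x² + x − 2.881 = 0, giving x = 0.342 V (positive root), so V_SG = 0.841 V.
I_D = (V_DD − V_SG)/R = (3.38 − 0.841) / 54.9 = 0.0463 mA.

V_SG = 0.841 V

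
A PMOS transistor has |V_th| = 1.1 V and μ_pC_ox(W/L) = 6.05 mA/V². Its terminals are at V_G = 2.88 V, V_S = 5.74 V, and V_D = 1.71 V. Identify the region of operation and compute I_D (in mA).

V_SG = V_S − V_G = 5.74 − 2.88 = 2.86 V; V_SD = V_S − V_D = 5.74 − 1.71 = 4.03 V.
V_ov = V_SG − |V_th| = 2.86 − 1.1 = 1.76 V.
Since V_SD = 4.03 V ≥ V_ov = 1.76 V, the device is in saturation.
I_D = ½ k_p V_ov² = 0.5 × 6.05 × 1.76² = 9.37 mA.

Saturation; I_D = 9.37 mA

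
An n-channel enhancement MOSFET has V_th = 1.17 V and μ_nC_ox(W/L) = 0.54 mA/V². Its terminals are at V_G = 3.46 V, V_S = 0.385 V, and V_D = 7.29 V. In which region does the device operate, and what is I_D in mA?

Saturation; I_D = 0.980 mA

V_GS = V_G − V_S = 3.46 − 0.385 = 3.08 V; V_DS = V_D − V_S = 7.29 − 0.385 = 6.91 V.
V_ov = V_GS − V_th = 3.08 − 1.17 = 1.91 V.
Since V_DS = 6.91 V ≥ V_ov = 1.91 V, the device is in saturation.
I_D = ½ k_n V_ov² = 0.5 × 0.54 × 1.91² = 0.98 mA.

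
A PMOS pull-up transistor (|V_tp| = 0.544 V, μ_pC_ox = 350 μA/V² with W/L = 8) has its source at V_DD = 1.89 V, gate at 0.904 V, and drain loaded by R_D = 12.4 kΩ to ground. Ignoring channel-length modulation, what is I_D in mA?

I_D = 0.142 mA

V_SG = V_DD − V_G = 1.89 − 0.904 = 0.986 V, so V_ov = 0.986 − 0.544 = 0.442 V.
k_p = μ_pC_ox · (W/L) = 2.8 mA/V².
Assume saturation: I_D = ½ k_p V_ov² = 0.5 × 2.8 × 0.442² = 0.274 mA, giving V_SD = V_DD − I_D R_D = 1.89 − 0.274 × 12.4 = -1.5 V.
But -1.5 V < V_ov = 0.442 V, so the device is actually in triode.
In triode I_D = k_p[V_ov V_SD − ½ V_SD²] and I_D = (V_DD − V_SD)/R_D. Equating: 17.4 V_SD² − 16.35 V_SD + 1.89 = 0, giving V_SD = 0.135 V (the root below V_ov).
I_D = (1.89 − 0.135) / 12.4 = 0.142 mA.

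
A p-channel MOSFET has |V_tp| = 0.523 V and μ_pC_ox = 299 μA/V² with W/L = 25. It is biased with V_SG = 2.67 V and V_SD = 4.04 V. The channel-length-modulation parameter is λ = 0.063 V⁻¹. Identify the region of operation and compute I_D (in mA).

k_p = μ_pC_ox · (W/L) = 7.475 mA/V².
V_ov = V_SG − |V_tp| = 2.67 − 0.523 = 2.15 V.
Since V_SD = 4.04 V ≥ V_ov = 2.15 V, the device is in saturation.
I_D = ½ k_p V_ov² (1 + λ V_SD) = 0.5 × 7.475 × 2.15² × (1 + 0.063 × 4.04) = 21.6 mA.

Saturation; I_D = 21.6 mA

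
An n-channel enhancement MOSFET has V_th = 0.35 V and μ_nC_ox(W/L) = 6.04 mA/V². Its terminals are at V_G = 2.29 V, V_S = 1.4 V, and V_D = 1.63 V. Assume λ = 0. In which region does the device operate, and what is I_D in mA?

V_GS = V_G − V_S = 2.29 − 1.4 = 0.89 V; V_DS = V_D − V_S = 1.63 − 1.4 = 0.23 V.
V_ov = V_GS − V_th = 0.89 − 0.35 = 0.54 V.
Since V_DS = 0.23 V < V_ov = 0.54 V, the device is in the triode region.
I_D = k_n [V_ov · V_DS − ½ V_DS²] = 6.04 × [0.54 × 0.23 − 0.5 × 0.23²] = 0.59 mA.

Triode; I_D = 0.590 mA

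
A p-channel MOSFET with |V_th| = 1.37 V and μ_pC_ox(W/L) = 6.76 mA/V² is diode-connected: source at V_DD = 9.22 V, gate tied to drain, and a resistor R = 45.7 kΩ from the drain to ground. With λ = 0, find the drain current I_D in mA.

I_D = 0.167 mA

With gate tied to drain, V_SG = V_SD ≥ V_SG − |V_th|, so the device is in saturation.
KCL at the drain: ½ k_p (V_SG − |V_th|)² = (V_DD − V_SG)/R.
Let x = V_SG − 1.37. Then 154 x² + x − 7.85 = 0, giving x = 0.222 V (positive root), so V_SG = 1.59 V.
I_D = (V_DD − V_SG)/R = (9.22 − 1.59) / 45.7 = 0.167 mA.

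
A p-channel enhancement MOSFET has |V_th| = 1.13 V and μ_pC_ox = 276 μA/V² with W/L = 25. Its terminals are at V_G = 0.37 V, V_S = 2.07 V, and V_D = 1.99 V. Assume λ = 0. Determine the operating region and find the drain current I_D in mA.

V_SG = V_S − V_G = 2.07 − 0.37 = 1.7 V; V_SD = V_S − V_D = 2.07 − 1.99 = 0.08 V.
k_p = μ_pC_ox · (W/L) = 6.9 mA/V².
V_ov = V_SG − |V_th| = 1.7 − 1.13 = 0.57 V.
Since V_SD = 0.08 V < V_ov = 0.57 V, the device is in the triode region.
I_D = k_p [V_ov · V_SD − ½ V_SD²] = 6.9 × [0.57 × 0.08 − 0.5 × 0.08²] = 0.293 mA.

Triode; I_D = 0.293 mA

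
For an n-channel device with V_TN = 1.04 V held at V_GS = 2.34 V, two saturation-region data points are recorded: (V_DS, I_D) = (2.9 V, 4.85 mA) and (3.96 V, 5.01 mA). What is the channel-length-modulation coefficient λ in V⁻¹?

λ = 0.0342 V⁻¹

With V_GS fixed, I_D ∝ (1 + λ V_DS) in saturation, so I_D2/I_D1 = (1 + λ V_DS2)/(1 + λ V_DS1).
5.01/4.85 = 1.033 = (1 + 3.96 λ)/(1 + 2.9 λ).
Solving: λ (I_D1 V_DS2 − I_D2 V_DS1) = I_D2 − I_D1, so λ = (5.01 − 4.85) / (4.85 × 3.96 − 5.01 × 2.9) = 0.16 / 4.68 = 0.0342 V⁻¹.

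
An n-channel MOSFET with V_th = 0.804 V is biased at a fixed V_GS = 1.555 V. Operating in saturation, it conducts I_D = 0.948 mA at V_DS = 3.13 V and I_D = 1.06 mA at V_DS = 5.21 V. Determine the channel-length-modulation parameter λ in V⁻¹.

With V_GS fixed, I_D ∝ (1 + λ V_DS) in saturation, so I_D2/I_D1 = (1 + λ V_DS2)/(1 + λ V_DS1).
1.06/0.948 = 1.118 = (1 + 5.21 λ)/(1 + 3.13 λ).
Solving: λ (I_D1 V_DS2 − I_D2 V_DS1) = I_D2 − I_D1, so λ = (1.06 − 0.948) / (0.948 × 5.21 − 1.06 × 3.13) = 0.112 / 1.62 = 0.0691 V⁻¹.

λ = 0.0691 V⁻¹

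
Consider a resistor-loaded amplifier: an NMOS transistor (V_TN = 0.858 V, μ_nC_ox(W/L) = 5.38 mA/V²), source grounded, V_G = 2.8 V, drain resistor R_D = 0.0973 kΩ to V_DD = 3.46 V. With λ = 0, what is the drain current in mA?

I_D = 10.1 mA

V_GS = V_G = 2.8 V, so V_ov = 2.8 − 0.858 = 1.94 V.
Assume saturation: I_D = ½ k_n V_ov² = 0.5 × 5.38 × 1.94² = 10.1 mA, giving V_DS = V_DD − I_D R_D = 3.46 − 10.1 × 0.0973 = 2.47 V.
V_DS = 2.47 V ≥ V_ov = 1.94 V, confirming saturation.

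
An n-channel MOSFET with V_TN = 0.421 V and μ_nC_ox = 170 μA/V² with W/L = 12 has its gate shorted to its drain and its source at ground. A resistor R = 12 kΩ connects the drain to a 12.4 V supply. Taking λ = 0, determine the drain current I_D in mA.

With gate tied to drain, V_GS = V_DS ≥ V_GS − V_TN, so the device is in saturation.
k_n = μ_nC_ox · (W/L) = 2.04 mA/V².
KCL at the drain: ½ k_n (V_GS − V_TN)² = (V_DD − V_GS)/R.
Let x = V_GS − 0.421. Then 12.2 x² + x − 11.98 = 0, giving x = 0.949 V (positive root), so V_GS = 1.37 V.
I_D = (V_DD − V_GS)/R = (12.4 − 1.37) / 12 = 0.919 mA.

I_D = 0.919 mA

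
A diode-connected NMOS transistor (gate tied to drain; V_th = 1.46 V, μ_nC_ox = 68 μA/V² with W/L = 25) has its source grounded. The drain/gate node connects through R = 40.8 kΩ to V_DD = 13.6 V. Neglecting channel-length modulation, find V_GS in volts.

V_GS = 2.04 V

With gate tied to drain, V_GS = V_DS ≥ V_GS − V_th, so the device is in saturation.
k_n = μ_nC_ox · (W/L) = 1.7 mA/V².
KCL at the drain: ½ k_n (V_GS − V_th)² = (V_DD − V_GS)/R.
Let x = V_GS − 1.46. Then 34.7 x² + x − 12.14 = 0, giving x = 0.577 V (positive root), so V_GS = 2.04 V.
I_D = (V_DD − V_GS)/R = (13.6 − 2.04) / 40.8 = 0.283 mA.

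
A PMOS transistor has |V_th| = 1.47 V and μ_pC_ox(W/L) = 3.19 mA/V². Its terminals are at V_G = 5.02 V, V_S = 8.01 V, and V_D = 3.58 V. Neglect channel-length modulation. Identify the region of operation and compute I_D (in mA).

V_SG = V_S − V_G = 8.01 − 5.02 = 2.99 V; V_SD = V_S − V_D = 8.01 − 3.58 = 4.43 V.
V_ov = V_SG − |V_th| = 2.99 − 1.47 = 1.52 V.
Since V_SD = 4.43 V ≥ V_ov = 1.52 V, the device is in saturation.
I_D = ½ k_p V_ov² = 0.5 × 3.19 × 1.52² = 3.69 mA.

Saturation; I_D = 3.69 mA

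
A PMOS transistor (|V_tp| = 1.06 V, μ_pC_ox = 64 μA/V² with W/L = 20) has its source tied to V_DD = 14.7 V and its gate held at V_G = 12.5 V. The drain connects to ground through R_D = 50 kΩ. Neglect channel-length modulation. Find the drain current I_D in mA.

V_SG = V_DD − V_G = 14.7 − 12.5 = 2.2 V, so V_ov = 2.2 − 1.06 = 1.14 V.
k_p = μ_pC_ox · (W/L) = 1.28 mA/V².
Assume saturation: I_D = ½ k_p V_ov² = 0.5 × 1.28 × 1.14² = 0.832 mA, giving V_SD = V_DD − I_D R_D = 14.7 − 0.832 × 50 = -26.9 V.
But -26.9 V < V_ov = 1.14 V, so the device is actually in triode.
In triode I_D = k_p[V_ov V_SD − ½ V_SD²] and I_D = (V_DD − V_SD)/R_D. Equating: 32 V_SD² − 73.96 V_SD + 14.7 = 0, giving V_SD = 0.22 V (the root below V_ov).
I_D = (14.7 − 0.22) / 50 = 0.29 mA.

I_D = 0.290 mA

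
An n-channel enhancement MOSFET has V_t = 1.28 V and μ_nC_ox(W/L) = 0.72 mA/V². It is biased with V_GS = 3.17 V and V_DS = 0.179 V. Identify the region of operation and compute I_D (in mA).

V_ov = V_GS − V_t = 3.17 − 1.28 = 1.89 V.
Since V_DS = 0.179 V < V_ov = 1.89 V, the device is in the triode region.
I_D = k_n [V_ov · V_DS − ½ V_DS²] = 0.72 × [1.89 × 0.179 − 0.5 × 0.179²] = 0.232 mA.

Triode; I_D = 0.232 mA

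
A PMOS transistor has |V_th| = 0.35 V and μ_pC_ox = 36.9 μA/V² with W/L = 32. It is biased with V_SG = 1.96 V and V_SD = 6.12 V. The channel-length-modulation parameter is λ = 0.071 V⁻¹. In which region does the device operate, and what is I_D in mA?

Saturation; I_D = 2.20 mA

k_p = μ_pC_ox · (W/L) = 1.181 mA/V².
V_ov = V_SG − |V_th| = 1.96 − 0.35 = 1.61 V.
Since V_SD = 6.12 V ≥ V_ov = 1.61 V, the device is in saturation.
I_D = ½ k_p V_ov² (1 + λ V_SD) = 0.5 × 1.181 × 1.61² × (1 + 0.071 × 6.12) = 2.2 mA.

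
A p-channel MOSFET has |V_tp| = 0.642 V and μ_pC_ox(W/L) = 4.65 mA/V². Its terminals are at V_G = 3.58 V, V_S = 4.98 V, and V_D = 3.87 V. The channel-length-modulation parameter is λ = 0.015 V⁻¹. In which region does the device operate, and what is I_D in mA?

Saturation; I_D = 1.36 mA

V_SG = V_S − V_G = 4.98 − 3.58 = 1.4 V; V_SD = V_S − V_D = 4.98 − 3.87 = 1.11 V.
V_ov = V_SG − |V_tp| = 1.4 − 0.642 = 0.758 V.
Since V_SD = 1.11 V ≥ V_ov = 0.758 V, the device is in saturation.
I_D = ½ k_p V_ov² (1 + λ V_SD) = 0.5 × 4.65 × 0.758² × (1 + 0.015 × 1.11) = 1.36 mA.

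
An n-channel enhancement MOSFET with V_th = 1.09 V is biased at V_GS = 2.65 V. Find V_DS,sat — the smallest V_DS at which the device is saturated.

The boundary between triode and saturation is V_DS = V_GS − V_th = V_ov.
V_ov = 2.65 − 1.09 = 1.56 V.

V_DS,sat = 1.56 V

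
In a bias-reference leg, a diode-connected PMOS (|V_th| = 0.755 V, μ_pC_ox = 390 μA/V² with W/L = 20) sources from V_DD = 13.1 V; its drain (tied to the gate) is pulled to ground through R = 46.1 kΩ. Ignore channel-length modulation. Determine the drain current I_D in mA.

With gate tied to drain, V_SG = V_SD ≥ V_SG − |V_th|, so the device is in saturation.
k_p = μ_pC_ox · (W/L) = 7.8 mA/V².
KCL at the drain: ½ k_p (V_SG − |V_th|)² = (V_DD − V_SG)/R.
Let x = V_SG − 0.755. Then 180 x² + x − 12.34 = 0, giving x = 0.259 V (positive root), so V_SG = 1.01 V.
I_D = (V_DD − V_SG)/R = (13.1 − 1.01) / 46.1 = 0.262 mA.

I_D = 0.262 mA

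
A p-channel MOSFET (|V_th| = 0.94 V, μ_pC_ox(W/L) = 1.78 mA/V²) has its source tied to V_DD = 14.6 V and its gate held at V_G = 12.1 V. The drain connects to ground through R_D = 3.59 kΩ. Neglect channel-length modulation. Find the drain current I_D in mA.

I_D = 2.17 mA

V_SG = V_DD − V_G = 14.6 − 12.1 = 2.5 V, so V_ov = 2.5 − 0.94 = 1.56 V.
Assume saturation: I_D = ½ k_p V_ov² = 0.5 × 1.78 × 1.56² = 2.17 mA, giving V_SD = V_DD − I_D R_D = 14.6 − 2.17 × 3.59 = 6.82 V.
V_SD = 6.82 V ≥ V_ov = 1.56 V, confirming saturation.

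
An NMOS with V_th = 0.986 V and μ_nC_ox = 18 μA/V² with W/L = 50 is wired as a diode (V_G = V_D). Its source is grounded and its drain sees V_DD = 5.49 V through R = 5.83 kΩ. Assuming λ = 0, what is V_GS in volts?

With gate tied to drain, V_GS = V_DS ≥ V_GS − V_th, so the device is in saturation.
k_n = μ_nC_ox · (W/L) = 0.9 mA/V².
KCL at the drain: ½ k_n (V_GS − V_th)² = (V_DD − V_GS)/R.
Let x = V_GS − 0.986. Then 2.62 x² + x − 4.504 = 0, giving x = 1.13 V (positive root), so V_GS = 2.12 V.
I_D = (V_DD − V_GS)/R = (5.49 − 2.12) / 5.83 = 0.578 mA.

V_GS = 2.12 V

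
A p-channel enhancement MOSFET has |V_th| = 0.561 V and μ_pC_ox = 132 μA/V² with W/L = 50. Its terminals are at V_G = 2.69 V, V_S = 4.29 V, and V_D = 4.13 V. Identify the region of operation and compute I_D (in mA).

V_SG = V_S − V_G = 4.29 − 2.69 = 1.6 V; V_SD = V_S − V_D = 4.29 − 4.13 = 0.16 V.
k_p = μ_pC_ox · (W/L) = 6.6 mA/V².
V_ov = V_SG − |V_th| = 1.6 − 0.561 = 1.04 V.
Since V_SD = 0.16 V < V_ov = 1.04 V, the device is in the triode region.
I_D = k_p [V_ov · V_SD − ½ V_SD²] = 6.6 × [1.04 × 0.16 − 0.5 × 0.16²] = 1.01 mA.

Triode; I_D = 1.01 mA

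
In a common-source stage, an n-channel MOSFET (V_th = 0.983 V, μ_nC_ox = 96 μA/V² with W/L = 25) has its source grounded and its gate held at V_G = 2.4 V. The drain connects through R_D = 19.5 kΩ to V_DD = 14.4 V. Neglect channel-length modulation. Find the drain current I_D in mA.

V_GS = V_G = 2.4 V, so V_ov = 2.4 − 0.983 = 1.42 V.
k_n = μ_nC_ox · (W/L) = 2.4 mA/V².
Assume saturation: I_D = ½ k_n V_ov² = 0.5 × 2.4 × 1.42² = 2.41 mA, giving V_DS = V_DD − I_D R_D = 14.4 − 2.41 × 19.5 = -32.6 V.
But -32.6 V < V_ov = 1.42 V, so the device is actually in triode.
In triode I_D = k_n[V_ov V_DS − ½ V_DS²] and I_D = (V_DD − V_DS)/R_D. Equating: 23.4 V_DS² − 67.32 V_DS + 14.4 = 0, giving V_DS = 0.233 V (the root below V_ov).
I_D = (14.4 − 0.233) / 19.5 = 0.727 mA.

I_D = 0.727 mA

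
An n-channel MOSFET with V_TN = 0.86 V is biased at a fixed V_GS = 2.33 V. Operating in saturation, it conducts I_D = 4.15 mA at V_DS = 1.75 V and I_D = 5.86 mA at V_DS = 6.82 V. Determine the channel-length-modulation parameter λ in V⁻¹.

With V_GS fixed, I_D ∝ (1 + λ V_DS) in saturation, so I_D2/I_D1 = (1 + λ V_DS2)/(1 + λ V_DS1).
5.86/4.15 = 1.412 = (1 + 6.82 λ)/(1 + 1.75 λ).
Solving: λ (I_D1 V_DS2 − I_D2 V_DS1) = I_D2 − I_D1, so λ = (5.86 − 4.15) / (4.15 × 6.82 − 5.86 × 1.75) = 1.71 / 18 = 0.0947 V⁻¹.

λ = 0.0947 V⁻¹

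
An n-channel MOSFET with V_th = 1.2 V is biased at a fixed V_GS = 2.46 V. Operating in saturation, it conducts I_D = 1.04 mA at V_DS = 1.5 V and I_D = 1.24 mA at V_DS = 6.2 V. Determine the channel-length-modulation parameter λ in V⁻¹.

With V_GS fixed, I_D ∝ (1 + λ V_DS) in saturation, so I_D2/I_D1 = (1 + λ V_DS2)/(1 + λ V_DS1).
1.24/1.04 = 1.192 = (1 + 6.2 λ)/(1 + 1.5 λ).
Solving: λ (I_D1 V_DS2 − I_D2 V_DS1) = I_D2 − I_D1, so λ = (1.24 − 1.04) / (1.04 × 6.2 − 1.24 × 1.5) = 0.2 / 4.59 = 0.0436 V⁻¹.

λ = 0.0436 V⁻¹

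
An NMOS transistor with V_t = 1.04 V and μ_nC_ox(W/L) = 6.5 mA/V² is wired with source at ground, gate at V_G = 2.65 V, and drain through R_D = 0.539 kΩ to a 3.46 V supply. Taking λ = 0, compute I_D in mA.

I_D = 5.26 mA

V_GS = V_G = 2.65 V, so V_ov = 2.65 − 1.04 = 1.61 V.
Assume saturation: I_D = ½ k_n V_ov² = 0.5 × 6.5 × 1.61² = 8.42 mA, giving V_DS = V_DD − I_D R_D = 3.46 − 8.42 × 0.539 = -1.08 V.
But -1.08 V < V_ov = 1.61 V, so the device is actually in triode.
In triode I_D = k_n[V_ov V_DS − ½ V_DS²] and I_D = (V_DD − V_DS)/R_D. Equating: 1.75 V_DS² − 6.641 V_DS + 3.46 = 0, giving V_DS = 0.624 V (the root below V_ov).
I_D = (3.46 − 0.624) / 0.539 = 5.26 mA.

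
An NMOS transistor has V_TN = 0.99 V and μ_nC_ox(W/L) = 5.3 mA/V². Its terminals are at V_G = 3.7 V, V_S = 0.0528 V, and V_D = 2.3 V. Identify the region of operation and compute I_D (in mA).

Triode; I_D = 18.3 mA

V_GS = V_G − V_S = 3.7 − 0.0528 = 3.65 V; V_DS = V_D − V_S = 2.3 − 0.0528 = 2.25 V.
V_ov = V_GS − V_TN = 3.65 − 0.99 = 2.66 V.
Since V_DS = 2.25 V < V_ov = 2.66 V, the device is in the triode region.
I_D = k_n [V_ov · V_DS − ½ V_DS²] = 5.3 × [2.66 × 2.25 − 0.5 × 2.25²] = 18.3 mA.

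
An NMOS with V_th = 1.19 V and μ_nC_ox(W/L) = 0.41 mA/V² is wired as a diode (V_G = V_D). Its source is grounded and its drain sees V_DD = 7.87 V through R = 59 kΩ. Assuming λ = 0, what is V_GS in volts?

V_GS = 1.89 V

With gate tied to drain, V_GS = V_DS ≥ V_GS − V_th, so the device is in saturation.
KCL at the drain: ½ k_n (V_GS − V_th)² = (V_DD − V_GS)/R.
Let x = V_GS − 1.19. Then 12.1 x² + x − 6.68 = 0, giving x = 0.703 V (positive root), so V_GS = 1.89 V.
I_D = (V_DD − V_GS)/R = (7.87 − 1.89) / 59 = 0.101 mA.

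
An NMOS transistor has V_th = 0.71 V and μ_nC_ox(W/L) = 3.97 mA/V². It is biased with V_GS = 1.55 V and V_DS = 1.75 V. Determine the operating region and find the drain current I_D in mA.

V_ov = V_GS − V_th = 1.55 − 0.71 = 0.84 V.
Since V_DS = 1.75 V ≥ V_ov = 0.84 V, the device is in saturation.
I_D = ½ k_n V_ov² = 0.5 × 3.97 × 0.84² = 1.4 mA.

Saturation; I_D = 1.40 mA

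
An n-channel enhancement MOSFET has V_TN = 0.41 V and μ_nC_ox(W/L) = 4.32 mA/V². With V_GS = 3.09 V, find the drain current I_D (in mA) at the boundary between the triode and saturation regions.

At the boundary V_DS = V_ov = V_GS − V_TN = 3.09 − 0.41 = 2.68 V.
I_D = ½ k_n V_ov² = 0.5 × 4.32 × 2.68² = 15.5 mA.

I_D = 15.5 mA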